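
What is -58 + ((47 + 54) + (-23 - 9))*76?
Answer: 5186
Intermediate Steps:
-58 + ((47 + 54) + (-23 - 9))*76 = -58 + (101 - 32)*76 = -58 + 69*76 = -58 + 5244 = 5186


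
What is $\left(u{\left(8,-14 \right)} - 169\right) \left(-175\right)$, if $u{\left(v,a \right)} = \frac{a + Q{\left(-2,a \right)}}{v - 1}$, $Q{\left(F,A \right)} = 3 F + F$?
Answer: $30125$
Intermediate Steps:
$Q{\left(F,A \right)} = 4 F$
$u{\left(v,a \right)} = \frac{-8 + a}{-1 + v}$ ($u{\left(v,a \right)} = \frac{a + 4 \left(-2\right)}{v - 1} = \frac{a - 8}{-1 + v} = \frac{-8 + a}{-1 + v}$)
$\left(u{\left(8,-14 \right)} - 169\right) \left(-175\right) = \left(\frac{-8 - 14}{-1 + 8} - 169\right) \left(-175\right) = \left(\frac{1}{7} \left(-22\right) - 169\right) \left(-175\right) = \left(- \frac{22}{7} - 169\right) \left(-175\right) = \left(- \frac{1205}{7}\right) \left(-175\right) = 30125$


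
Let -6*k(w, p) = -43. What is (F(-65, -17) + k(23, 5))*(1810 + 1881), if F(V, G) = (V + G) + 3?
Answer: -1590821/6 ≈ -2.6514e+5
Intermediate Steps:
F(V, G) = 3 + G + V (F(V, G) = (G + V) + 3 = 3 + G + V)
k(w, p) = 43/6 (k(w, p) = -⅙*(-43) = 43/6)
(F(-65, -17) + k(23, 5))*(1810 + 1881) = ((3 - 17 - 65) + 43/6)*(1810 + 1881) = (-79 + 43/6)*3691 = -431/6*3691 = -1590821/6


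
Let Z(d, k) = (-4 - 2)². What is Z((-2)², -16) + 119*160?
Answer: 19076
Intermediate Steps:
Z(d, k) = 36 (Z(d, k) = (-6)² = 36)
Z((-2)², -16) + 119*160 = 36 + 119*160 = 36 + 19040 = 19076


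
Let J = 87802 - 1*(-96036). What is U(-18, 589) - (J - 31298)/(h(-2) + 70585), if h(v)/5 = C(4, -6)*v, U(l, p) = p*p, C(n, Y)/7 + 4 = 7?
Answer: 4882882567/14075 ≈ 3.4692e+5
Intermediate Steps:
C(n, Y) = 21 (C(n, Y) = -28 + 7*7 = -28 + 49 = 21)
U(l, p) = p²
h(v) = 105*v (h(v) = 5*(21*v) = 105*v)
J = 183838 (J = 87802 + 96036 = 183838)
U(-18, 589) - (J - 31298)/(h(-2) + 70585) = 589² - (183838 - 31298)/(105*(-2) + 70585) = 346921 - 152540/(-210 + 70585) = 346921 - 152540/70375 = 346921 - 1*30508/14075 = 346921 - 30508/14075 = 4882882567/14075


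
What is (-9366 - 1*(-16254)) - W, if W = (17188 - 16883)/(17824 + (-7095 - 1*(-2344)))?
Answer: 90046519/13073 ≈ 6888.0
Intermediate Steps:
W = 305/13073 (W = 305/(17824 + (-7095 + 2344)) = 305/(17824 - 4751) = 305/13073 ≈ 0.023331)
(-9366 - 1*(-16254)) - W = (-9366 - 1*(-16254)) - 1*305/13073 = (-9366 + 16254) - 305/13073 = 6888 - 305/13073 = 90046519/13073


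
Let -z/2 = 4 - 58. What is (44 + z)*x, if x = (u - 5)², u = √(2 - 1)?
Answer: 2432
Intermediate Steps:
u = 1 (u = √1 = 1)
z = 108 (z = -2*(4 - 58) = -2*(-54) = 108)
x = 16 (x = (1 - 5)² = (-4)² = 16)
(44 + z)*x = (44 + 108)*16 = 152*16 = 2432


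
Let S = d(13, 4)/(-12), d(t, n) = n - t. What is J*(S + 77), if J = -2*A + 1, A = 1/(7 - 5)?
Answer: 0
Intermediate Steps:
A = ½ (A = 1/2 = ½ ≈ 0.50000)
S = ¾ (S = (4 - 1*13)/(-12) = (4 - 13)*(-1/12) = -9*(-1/12) = ¾ ≈ 0.75000)
J = 0 (J = -2*½ + 1 = -1 + 1 = 0)
J*(S + 77) = 0*(¾ + 77) = 0*(311/4) = 0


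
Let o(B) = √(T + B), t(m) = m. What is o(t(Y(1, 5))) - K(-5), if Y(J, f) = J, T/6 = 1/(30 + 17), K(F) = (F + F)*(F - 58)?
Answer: -630 + √2491/47 ≈ -628.94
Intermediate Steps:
K(F) = 2*F*(-58 + F) (K(F) = (2*F)*(-58 + F) = 2*F*(-58 + F))
T = 6/47 (T = 6/(30 + 17) = 6/47 ≈ 0.12766)
o(B) = √(6/47 + B)
o(t(Y(1, 5))) - K(-5) = √(282 + 2209*1)/47 - 2*(-5)*(-58 - 5) = √(282 + 2209)/47 - 2*(-5)*(-63) = √2491/47 - 1*630 = √2491/47 - 630 = -630 + √2491/47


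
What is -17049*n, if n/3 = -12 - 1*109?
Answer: 6188787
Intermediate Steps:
n = -363 (n = 3*(-12 - 1*109) = 3*(-12 - 109) = 3*(-121) = -363)
-17049*n = -17049*(-363) = 6188787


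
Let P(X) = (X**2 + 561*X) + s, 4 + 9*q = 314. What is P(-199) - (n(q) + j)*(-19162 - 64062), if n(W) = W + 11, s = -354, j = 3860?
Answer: 2924588848/9 ≈ 3.2495e+8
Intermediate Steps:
q = 310/9 (q = -4/9 + (1/9)*314 = -4/9 + 314/9 = 310/9 ≈ 34.444)
n(W) = 11 + W
P(X) = -354 + X**2 + 561*X (P(X) = (X**2 + 561*X) - 354 = -354 + X**2 + 561*X)
P(-199) - (n(q) + j)*(-19162 - 64062) = (-354 + (-199)**2 + 561*(-199)) - ((11 + 310/9) + 3860)*(-19162 - 64062) = (-354 + 39601 - 111639) - (409/9 + 3860)*(-83224) = -72392 - 35149*(-83224)/9 = -72392 - 1*(-2925240376/9) = -72392 + 2925240376/9 = 2924588848/9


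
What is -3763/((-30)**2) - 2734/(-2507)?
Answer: -6973241/2256300 ≈ -3.0906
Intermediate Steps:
-3763/((-30)**2) - 2734/(-2507) = -3763/900 - 2734*(-1/2507) = -3763*1/900 + 2734/2507 = -3763/900 + 2734/2507 = -6973241/2256300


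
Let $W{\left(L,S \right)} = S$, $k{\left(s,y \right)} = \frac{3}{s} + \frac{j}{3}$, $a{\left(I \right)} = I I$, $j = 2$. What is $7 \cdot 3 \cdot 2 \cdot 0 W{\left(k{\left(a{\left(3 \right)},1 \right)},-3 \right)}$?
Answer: $0$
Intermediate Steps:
$a{\left(I \right)} = I^{2}$
$k{\left(s,y \right)} = \frac{2}{3} + \frac{3}{s}$ ($k{\left(s,y \right)} = \frac{3}{s} + \frac{2}{3} = \frac{2}{3} + \frac{3}{s}$)
$7 \cdot 3 \cdot 2 \cdot 0 W{\left(k{\left(a{\left(3 \right)},1 \right)},-3 \right)} = 7 \cdot 3 \cdot 2 \cdot 0 \left(-3\right) = 7 \cdot 6 \cdot 0 \left(-3\right) = 7 \cdot 0 \left(-3\right) = 0 \left(-3\right) = 0$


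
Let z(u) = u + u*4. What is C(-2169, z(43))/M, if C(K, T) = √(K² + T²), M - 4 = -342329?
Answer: -√4750786/342325 ≈ -0.0063671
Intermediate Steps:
M = -342325 (M = 4 - 342329 = -342325)
z(u) = 5*u (z(u) = u + 4*u = 5*u)
C(-2169, z(43))/M = √((-2169)² + (5*43)²)/(-342325) = √(4704561 + 215²)*(-1/342325) = √(4704561 + 46225)*(-1/342325) = √4750786*(-1/342325) = -√4750786/342325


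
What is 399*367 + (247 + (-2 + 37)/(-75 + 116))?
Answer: 6013915/41 ≈ 1.4668e+5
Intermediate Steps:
399*367 + (247 + (-2 + 37)/(-75 + 116)) = 146433 + (247 + 35/41) = 146433 + 10162/41 = 6013915/41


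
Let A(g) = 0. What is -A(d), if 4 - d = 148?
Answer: 0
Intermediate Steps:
d = -144 (d = 4 - 1*148 = 4 - 148 = -144)
-A(d) = -1*0 = 0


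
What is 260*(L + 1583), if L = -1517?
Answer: 17160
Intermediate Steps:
260*(L + 1583) = 260*(-1517 + 1583) = 260*66 = 17160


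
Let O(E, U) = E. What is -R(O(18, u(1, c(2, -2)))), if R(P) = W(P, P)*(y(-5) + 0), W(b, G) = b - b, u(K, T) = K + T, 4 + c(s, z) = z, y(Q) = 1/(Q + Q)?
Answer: 0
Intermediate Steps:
y(Q) = 1/(2*Q)
c(s, z) = -4 + z
W(b, G) = 0
R(P) = 0 (R(P) = 0*((1/2)/(-5) + 0) = 0*((1/2)*(-1/5) + 0) = 0*(-1/10 + 0) = 0*(-1/10) = 0)
-R(O(18, u(1, c(2, -2)))) = -1*0 = 0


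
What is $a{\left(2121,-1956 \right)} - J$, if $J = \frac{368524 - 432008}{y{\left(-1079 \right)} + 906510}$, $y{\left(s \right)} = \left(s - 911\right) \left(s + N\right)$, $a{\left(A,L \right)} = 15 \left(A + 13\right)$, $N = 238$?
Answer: $\frac{20647266121}{645025} \approx 32010.0$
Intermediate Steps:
$a{\left(A,L \right)} = 195 + 15 A$ ($a{\left(A,L \right)} = 15 \left(13 + A\right) = 195 + 15 A$)
$y{\left(s \right)} = \left(-911 + s\right) \left(238 + s\right)$ ($y{\left(s \right)} = \left(s - 911\right) \left(s + 238\right) = \left(-911 + s\right) \left(238 + s\right)$)
$J = - \frac{15871}{645025}$ ($J = \frac{368524 - 432008}{\left(-216818 + \left(-1079\right)^{2} - -726167\right) + 906510} = - \frac{63484}{\left(-216818 + 1164241 + 726167\right) + 906510} = - \frac{63484}{1673590 + 906510} = - \frac{63484}{2580100} = \left(-63484\right) \frac{1}{2580100} = - \frac{15871}{645025} \approx -0.024605$)
$a{\left(2121,-1956 \right)} - J = \left(195 + 15 \cdot 2121\right) - - \frac{15871}{645025} = \left(195 + 31815\right) + \frac{15871}{645025} = 32010 + \frac{15871}{645025} = \frac{20647266121}{645025}$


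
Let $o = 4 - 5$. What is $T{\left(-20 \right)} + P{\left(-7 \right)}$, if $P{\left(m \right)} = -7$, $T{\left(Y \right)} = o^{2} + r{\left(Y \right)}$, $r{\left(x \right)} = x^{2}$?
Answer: $394$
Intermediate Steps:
$o = -1$ ($o = 4 - 5 = -1$)
$T{\left(Y \right)} = 1 + Y^{2}$ ($T{\left(Y \right)} = \left(-1\right)^{2} + Y^{2} = 1 + Y^{2}$)
$T{\left(-20 \right)} + P{\left(-7 \right)} = \left(1 + \left(-20\right)^{2}\right) - 7 = \left(1 + 400\right) - 7 = 401 - 7 = 394$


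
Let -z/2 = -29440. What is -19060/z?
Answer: -953/2944 ≈ -0.32371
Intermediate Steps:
z = 58880 (z = -2*(-29440) = 58880)
-19060/z = -19060/58880 = -19060*1/58880 = -953/2944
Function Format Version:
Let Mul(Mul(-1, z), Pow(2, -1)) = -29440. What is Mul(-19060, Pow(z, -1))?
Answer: Rational(-953, 2944) ≈ -0.32371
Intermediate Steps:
z = 58880 (z = Mul(-2, -29440) = 58880)
Mul(-19060, Pow(z, -1)) = Mul(-19060, Pow(58880, -1)) = Mul(-19060, Rational(1, 58880)) = Rational(-953, 2944)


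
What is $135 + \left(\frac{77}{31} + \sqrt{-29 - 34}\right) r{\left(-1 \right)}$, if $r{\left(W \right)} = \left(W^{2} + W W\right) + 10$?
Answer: $\frac{5109}{31} + 36 i \sqrt{7} \approx 164.81 + 95.247 i$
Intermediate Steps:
$r{\left(W \right)} = 10 + 2 W^{2}$ ($r{\left(W \right)} = \left(W^{2} + W^{2}\right) + 10 = 2 W^{2} + 10 = 10 + 2 W^{2}$)
$135 + \left(\frac{77}{31} + \sqrt{-29 - 34}\right) r{\left(-1 \right)} = 135 + \left(\frac{77}{31} + \sqrt{-29 - 34}\right) \left(10 + 2 \left(-1\right)^{2}\right) = 135 + \left(77 \cdot \frac{1}{31} + \sqrt{-63}\right) \left(10 + 2 \cdot 1\right) = 135 + \left(\frac{77}{31} + 3 i \sqrt{7}\right) \left(10 + 2\right) = 135 + \left(\frac{77}{31} + 3 i \sqrt{7}\right) 12 = 135 + \left(\frac{924}{31} + 36 i \sqrt{7}\right) = \frac{5109}{31} + 36 i \sqrt{7}$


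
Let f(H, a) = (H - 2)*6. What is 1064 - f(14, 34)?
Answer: 992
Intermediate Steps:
f(H, a) = -12 + 6*H (f(H, a) = (-2 + H)*6 = -12 + 6*H)
1064 - f(14, 34) = 1064 - (-12 + 6*14) = 1064 - (-12 + 84) = 1064 - 1*72 = 1064 - 72 = 992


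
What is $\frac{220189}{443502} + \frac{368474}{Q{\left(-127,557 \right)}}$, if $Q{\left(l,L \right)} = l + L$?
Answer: $\frac{1901321363}{2217510} \approx 857.41$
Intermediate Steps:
$Q{\left(l,L \right)} = L + l$
$\frac{220189}{443502} + \frac{368474}{Q{\left(-127,557 \right)}} = \frac{220189}{443502} + \frac{368474}{557 - 127} = 220189 \cdot \frac{1}{443502} + \frac{368474}{430} = \frac{220189}{443502} + 368474 \cdot \frac{1}{430} = \frac{220189}{443502} + \frac{184237}{215} = \frac{1901321363}{2217510}$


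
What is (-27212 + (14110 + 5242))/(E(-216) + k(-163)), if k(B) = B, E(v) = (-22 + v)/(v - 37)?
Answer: 662860/13667 ≈ 48.501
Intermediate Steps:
E(v) = (-22 + v)/(-37 + v)
(-27212 + (14110 + 5242))/(E(-216) + k(-163)) = (-27212 + (14110 + 5242))/((-22 - 216)/(-37 - 216) - 163) = (-27212 + 19352)/(-238/(-253) - 163) = -7860/(-1/253*(-238) - 163) = -7860/(238/253 - 163) = -7860/(-41001/253) = -7860*(-253/41001) = 662860/13667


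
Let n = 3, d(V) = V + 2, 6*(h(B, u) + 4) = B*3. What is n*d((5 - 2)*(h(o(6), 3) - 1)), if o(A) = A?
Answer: -12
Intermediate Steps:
h(B, u) = -4 + B/2 (h(B, u) = -4 + (B*3)/6 = -4 + (3*B)/6 = -4 + B/2)
d(V) = 2 + V
n*d((5 - 2)*(h(o(6), 3) - 1)) = 3*(2 + (5 - 2)*((-4 + (½)*6) - 1)) = 3*(2 + 3*((-4 + 3) - 1)) = 3*(2 + 3*(-1 - 1)) = 3*(2 + 3*(-2)) = 3*(2 - 6) = 3*(-4) = -12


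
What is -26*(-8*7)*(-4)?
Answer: -5824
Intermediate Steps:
-26*(-8*7)*(-4) = -(-1456)*(-4) = -26*224 = -5824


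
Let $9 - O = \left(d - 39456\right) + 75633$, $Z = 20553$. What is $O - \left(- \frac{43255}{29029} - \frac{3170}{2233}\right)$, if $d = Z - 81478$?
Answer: $\frac{718755418}{29029} \approx 24760.0$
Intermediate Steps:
$d = -60925$ ($d = 20553 - 81478 = -60925$)
$O = 24757$ ($O = 9 - \left(\left(-60925 - 39456\right) + 75633\right) = 9 - \left(-100381 + 75633\right) = 9 - -24748 = 9 + 24748 = 24757$)
$O - \left(- \frac{43255}{29029} - \frac{3170}{2233}\right) = 24757 - \left(- \frac{43255}{29029} - \frac{3170}{2233}\right) = 24757 - - \frac{84465}{29029} = 24757 + \left(\frac{3170}{2233} + \frac{43255}{29029}\right) = 24757 + \frac{84465}{29029} = \frac{718755418}{29029}$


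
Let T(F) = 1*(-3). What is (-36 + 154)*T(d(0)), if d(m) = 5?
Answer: -354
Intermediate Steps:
T(F) = -3
(-36 + 154)*T(d(0)) = (-36 + 154)*(-3) = 118*(-3) = -354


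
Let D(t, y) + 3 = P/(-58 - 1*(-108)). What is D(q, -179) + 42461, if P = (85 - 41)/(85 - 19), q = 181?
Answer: 3184351/75 ≈ 42458.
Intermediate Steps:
P = ⅔ (P = 44/66 = 44*(1/66) = ⅔ ≈ 0.66667)
D(t, y) = -224/75 (D(t, y) = -3 + 2/(3*(-58 - 1*(-108))) = -3 + 2/(3*(-58 + 108)) = -3 + (⅔)/50 = -3 + (⅔)*(1/50) = -3 + 1/75 = -224/75)
D(q, -179) + 42461 = -224/75 + 42461 = 3184351/75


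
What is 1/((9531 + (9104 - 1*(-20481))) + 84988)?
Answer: 1/124104 ≈ 8.0578e-6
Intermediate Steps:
1/((9531 + (9104 - 1*(-20481))) + 84988) = 1/((9531 + (9104 + 20481)) + 84988) = 1/((9531 + 29585) + 84988) = 1/(39116 + 84988) = 1/124104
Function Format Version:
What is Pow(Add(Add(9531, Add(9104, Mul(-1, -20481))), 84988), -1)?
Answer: Rational(1, 124104) ≈ 8.0578e-6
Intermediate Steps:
Pow(Add(Add(9531, Add(9104, Mul(-1, -20481))), 84988), -1) = Pow(Add(Add(9531, Add(9104, 20481)), 84988), -1) = Pow(Add(Add(9531, 29585), 84988), -1) = Pow(Add(39116, 84988), -1) = Pow(124104, -1) = Rational(1, 124104)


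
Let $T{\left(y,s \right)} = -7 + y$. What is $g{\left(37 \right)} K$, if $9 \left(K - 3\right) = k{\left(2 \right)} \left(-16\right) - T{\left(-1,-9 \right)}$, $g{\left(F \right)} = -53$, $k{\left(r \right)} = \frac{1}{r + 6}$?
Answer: $- \frac{583}{3} \approx -194.33$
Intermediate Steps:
$k{\left(r \right)} = \frac{1}{6 + r}$
$K = \frac{11}{3}$ ($K = 3 + \frac{\frac{1}{6 + 2} \left(-16\right) - \left(-7 - 1\right)}{9} = 3 + \frac{\frac{1}{8} \left(-16\right) - -8}{9} = 3 + \frac{\frac{1}{8} \left(-16\right) + 8}{9} = 3 + \frac{-2 + 8}{9} = 3 + \frac{1}{9} \cdot 6 = 3 + \frac{2}{3} = \frac{11}{3} \approx 3.6667$)
$g{\left(37 \right)} K = \left(-53\right) \frac{11}{3} = - \frac{583}{3}$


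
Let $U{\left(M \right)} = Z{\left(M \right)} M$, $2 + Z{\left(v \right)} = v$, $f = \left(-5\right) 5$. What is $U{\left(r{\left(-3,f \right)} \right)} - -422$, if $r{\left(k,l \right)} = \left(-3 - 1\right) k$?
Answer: $542$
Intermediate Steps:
$f = -25$
$r{\left(k,l \right)} = - 4 k$
$Z{\left(v \right)} = -2 + v$
$U{\left(M \right)} = M \left(-2 + M\right)$ ($U{\left(M \right)} = \left(-2 + M\right) M = M \left(-2 + M\right)$)
$U{\left(r{\left(-3,f \right)} \right)} - -422 = \left(-4\right) \left(-3\right) \left(-2 - -12\right) - -422 = 12 \left(-2 + 12\right) + 422 = 12 \cdot 10 + 422 = 120 + 422 = 542$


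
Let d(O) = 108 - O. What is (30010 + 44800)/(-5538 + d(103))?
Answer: -74810/5533 ≈ -13.521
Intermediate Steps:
(30010 + 44800)/(-5538 + d(103)) = (30010 + 44800)/(-5538 + (108 - 1*103)) = 74810/(-5538 + (108 - 103)) = 74810/(-5538 + 5) = 74810/(-5533) = 74810*(-1/5533) = -74810/5533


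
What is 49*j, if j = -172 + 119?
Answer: -2597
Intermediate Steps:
j = -53
49*j = 49*(-53) = -2597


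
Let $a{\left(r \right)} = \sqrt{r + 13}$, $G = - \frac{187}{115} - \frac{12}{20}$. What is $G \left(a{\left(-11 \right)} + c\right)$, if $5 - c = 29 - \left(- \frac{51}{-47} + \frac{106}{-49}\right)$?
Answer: $\frac{2957056}{52969} - \frac{256 \sqrt{2}}{115} \approx 52.678$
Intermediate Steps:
$G = - \frac{256}{115}$ ($G = \left(-187\right) \frac{1}{115} - \frac{3}{5} = - \frac{187}{115} - \frac{3}{5} = - \frac{256}{115} \approx -2.2261$)
$a{\left(r \right)} = \sqrt{13 + r}$
$c = - \frac{57755}{2303}$ ($c = 5 - \left(29 - \left(- \frac{51}{-47} + \frac{106}{-49}\right)\right) = 5 - \left(29 - \left(\left(-51\right) \left(- \frac{1}{47}\right) + 106 \left(- \frac{1}{49}\right)\right)\right) = 5 - \left(29 - \left(\frac{51}{47} - \frac{106}{49}\right)\right) = 5 - \left(29 - - \frac{2483}{2303}\right) = 5 - \left(29 + \frac{2483}{2303}\right) = 5 - \frac{69270}{2303} = - \frac{57755}{2303} \approx -25.078$)
$G \left(a{\left(-11 \right)} + c\right) = - \frac{256 \left(\sqrt{13 - 11} - \frac{57755}{2303}\right)}{115} = - \frac{256 \left(\sqrt{2} - \frac{57755}{2303}\right)}{115} = - \frac{256 \left(- \frac{57755}{2303} + \sqrt{2}\right)}{115} = \frac{2957056}{52969} - \frac{256 \sqrt{2}}{115}$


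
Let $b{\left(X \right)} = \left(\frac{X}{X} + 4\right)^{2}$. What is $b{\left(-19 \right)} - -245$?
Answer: $270$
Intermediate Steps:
$b{\left(X \right)} = 25$ ($b{\left(X \right)} = \left(1 + 4\right)^{2} = 5^{2} = 25$)
$b{\left(-19 \right)} - -245 = 25 - -245 = 25 + 245 = 270$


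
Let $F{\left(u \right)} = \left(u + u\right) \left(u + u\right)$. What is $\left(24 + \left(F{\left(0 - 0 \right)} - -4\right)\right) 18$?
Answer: $504$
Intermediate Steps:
$F{\left(u \right)} = 4 u^{2}$ ($F{\left(u \right)} = 2 u 2 u = 4 u^{2}$)
$\left(24 + \left(F{\left(0 - 0 \right)} - -4\right)\right) 18 = \left(24 + \left(4 \left(0 - 0\right)^{2} - -4\right)\right) 18 = \left(24 + \left(4 \left(0 + 0\right)^{2} + 4\right)\right) 18 = \left(24 + \left(4 \cdot 0^{2} + 4\right)\right) 18 = \left(24 + \left(4 \cdot 0 + 4\right)\right) 18 = \left(24 + \left(0 + 4\right)\right) 18 = \left(24 + 4\right) 18 = 28 \cdot 18 = 504$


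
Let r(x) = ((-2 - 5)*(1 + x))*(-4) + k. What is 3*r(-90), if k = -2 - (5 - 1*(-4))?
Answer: -7509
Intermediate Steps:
k = -11 (k = -2 - (5 + 4) = -2 - 1*9 = -2 - 9 = -11)
r(x) = 17 + 28*x (r(x) = ((-2 - 5)*(1 + x))*(-4) - 11 = -7*(1 + x)*(-4) - 11 = (-7 - 7*x)*(-4) - 11 = (28 + 28*x) - 11 = 17 + 28*x)
3*r(-90) = 3*(17 + 28*(-90)) = 3*(17 - 2520) = 3*(-2503) = -7509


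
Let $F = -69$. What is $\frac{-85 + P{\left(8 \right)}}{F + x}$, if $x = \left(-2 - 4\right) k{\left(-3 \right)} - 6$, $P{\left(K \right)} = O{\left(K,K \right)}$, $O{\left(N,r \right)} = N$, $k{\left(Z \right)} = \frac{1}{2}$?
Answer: $\frac{77}{78} \approx 0.98718$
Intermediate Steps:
$k{\left(Z \right)} = \frac{1}{2}$
$P{\left(K \right)} = K$
$x = -9$ ($x = \left(-2 - 4\right) \frac{1}{2} - 6 = \left(-6\right) \frac{1}{2} - 6 = -3 - 6 = -9$)
$\frac{-85 + P{\left(8 \right)}}{F + x} = \frac{-85 + 8}{-69 - 9} = \frac{1}{-78} \left(-77\right) = \left(- \frac{1}{78}\right) \left(-77\right) = \frac{77}{78}$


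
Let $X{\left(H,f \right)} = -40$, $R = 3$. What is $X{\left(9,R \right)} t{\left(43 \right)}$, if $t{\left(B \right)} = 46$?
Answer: $-1840$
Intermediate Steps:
$X{\left(9,R \right)} t{\left(43 \right)} = \left(-40\right) 46 = -1840$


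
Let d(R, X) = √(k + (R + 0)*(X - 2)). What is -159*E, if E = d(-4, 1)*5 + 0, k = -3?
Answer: -795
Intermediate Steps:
d(R, X) = √(-3 + R*(-2 + X)) (d(R, X) = √(-3 + (R + 0)*(X - 2)) = √(-3 + R*(-2 + X)))
E = 5 (E = √(-3 - 2*(-4) - 4*1)*5 + 0 = √(-3 + 8 - 4)*5 + 0 = √1*5 + 0 = 1*5 + 0 = 5 + 0 = 5)
-159*E = -159*5 = -795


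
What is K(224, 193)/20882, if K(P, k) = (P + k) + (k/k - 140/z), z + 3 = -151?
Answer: 2304/114851 ≈ 0.020061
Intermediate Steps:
z = -154 (z = -3 - 151 = -154)
K(P, k) = 21/11 + P + k (K(P, k) = (P + k) + (k/k - 140/(-154)) = (P + k) + (1 - 140*(-1/154)) = (P + k) + (1 + 10/11) = (P + k) + 21/11 = 21/11 + P + k)
K(224, 193)/20882 = (21/11 + 224 + 193)/20882 = (4608/11)*(1/20882) = 2304/114851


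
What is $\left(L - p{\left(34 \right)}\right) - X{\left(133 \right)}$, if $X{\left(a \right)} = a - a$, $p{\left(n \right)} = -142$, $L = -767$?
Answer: $-625$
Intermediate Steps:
$X{\left(a \right)} = 0$
$\left(L - p{\left(34 \right)}\right) - X{\left(133 \right)} = \left(-767 - -142\right) - 0 = \left(-767 + 142\right) + 0 = -625 + 0 = -625$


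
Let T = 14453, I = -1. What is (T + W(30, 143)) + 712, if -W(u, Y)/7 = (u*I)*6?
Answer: 16425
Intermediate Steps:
W(u, Y) = 42*u (W(u, Y) = -7*u*(-1)*6 = -7*(-u)*6 = -(-42)*u = 42*u)
(T + W(30, 143)) + 712 = (14453 + 42*30) + 712 = (14453 + 1260) + 712 = 15713 + 712 = 16425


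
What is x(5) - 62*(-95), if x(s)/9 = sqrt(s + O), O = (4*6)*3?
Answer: 5890 + 9*sqrt(77) ≈ 5969.0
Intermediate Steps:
O = 72 (O = 24*3 = 72)
x(s) = 9*sqrt(72 + s) (x(s) = 9*sqrt(s + 72) = 9*sqrt(72 + s))
x(5) - 62*(-95) = 9*sqrt(72 + 5) - 62*(-95) = 9*sqrt(77) + 5890 = 5890 + 9*sqrt(77)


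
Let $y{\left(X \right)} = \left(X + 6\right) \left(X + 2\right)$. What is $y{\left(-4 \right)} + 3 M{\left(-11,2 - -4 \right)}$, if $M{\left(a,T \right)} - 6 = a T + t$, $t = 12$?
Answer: $-148$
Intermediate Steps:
$y{\left(X \right)} = \left(2 + X\right) \left(6 + X\right)$ ($y{\left(X \right)} = \left(6 + X\right) \left(2 + X\right) = \left(2 + X\right) \left(6 + X\right)$)
$M{\left(a,T \right)} = 18 + T a$ ($M{\left(a,T \right)} = 6 + \left(a T + 12\right) = 6 + \left(T a + 12\right) = 6 + \left(12 + T a\right) = 18 + T a$)
$y{\left(-4 \right)} + 3 M{\left(-11,2 - -4 \right)} = \left(12 + \left(-4\right)^{2} + 8 \left(-4\right)\right) + 3 \left(18 + \left(2 - -4\right) \left(-11\right)\right) = \left(12 + 16 - 32\right) + 3 \left(18 + \left(2 + 4\right) \left(-11\right)\right) = -4 + 3 \left(18 + 6 \left(-11\right)\right) = -4 + 3 \left(18 - 66\right) = -4 + 3 \left(-48\right) = -4 - 144 = -148$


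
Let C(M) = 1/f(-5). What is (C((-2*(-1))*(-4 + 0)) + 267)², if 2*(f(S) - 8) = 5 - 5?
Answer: 4566769/64 ≈ 71356.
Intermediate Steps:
f(S) = 8 (f(S) = 8 + (5 - 5)/2 = 8 + (½)*0 = 8 + 0 = 8)
C(M) = ⅛ (C(M) = 1/8 = ⅛)
(C((-2*(-1))*(-4 + 0)) + 267)² = (⅛ + 267)² = (2137/8)² = 4566769/64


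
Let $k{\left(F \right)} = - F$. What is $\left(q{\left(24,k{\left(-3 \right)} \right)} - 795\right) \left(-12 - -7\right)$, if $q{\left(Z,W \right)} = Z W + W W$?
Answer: $3570$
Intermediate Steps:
$q{\left(Z,W \right)} = W^{2} + W Z$ ($q{\left(Z,W \right)} = W Z + W^{2} = W^{2} + W Z$)
$\left(q{\left(24,k{\left(-3 \right)} \right)} - 795\right) \left(-12 - -7\right) = \left(\left(-1\right) \left(-3\right) \left(\left(-1\right) \left(-3\right) + 24\right) - 795\right) \left(-12 - -7\right) = \left(3 \left(3 + 24\right) - 795\right) \left(-12 + 7\right) = \left(3 \cdot 27 - 795\right) \left(-5\right) = \left(81 - 795\right) \left(-5\right) = \left(-714\right) \left(-5\right) = 3570$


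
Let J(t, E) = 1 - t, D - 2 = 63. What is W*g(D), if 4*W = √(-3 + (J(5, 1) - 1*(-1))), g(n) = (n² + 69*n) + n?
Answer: 8775*I*√6/4 ≈ 5373.6*I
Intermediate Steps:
D = 65 (D = 2 + 63 = 65)
g(n) = n² + 70*n
W = I*√6/4 (W = √(-3 + ((1 - 1*5) - 1*(-1)))/4 = √(-3 + ((1 - 5) + 1))/4 = √(-3 + (-4 + 1))/4 = √(-3 - 3)/4 = √(-6)/4 = (I*√6)/4 = I*√6/4 ≈ 0.61237*I)
W*g(D) = (I*√6/4)*(65*(70 + 65)) = (I*√6/4)*(65*135) = (I*√6/4)*8775 = 8775*I*√6/4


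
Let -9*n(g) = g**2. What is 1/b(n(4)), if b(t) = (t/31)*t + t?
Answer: -2511/4208 ≈ -0.59672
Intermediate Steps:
n(g) = -g**2/9
b(t) = t + t**2/31 (b(t) = (t*(1/31))*t + t = (t/31)*t + t = t**2/31 + t = t + t**2/31)
1/b(n(4)) = 1/((-1/9*4**2)*(31 - 1/9*4**2)/31) = 1/((-1/9*16)*(31 - 1/9*16)/31) = 1/((1/31)*(-16/9)*(31 - 16/9)) = 1/((1/31)*(-16/9)*(263/9)) = 1/(-4208/2511) = -2511/4208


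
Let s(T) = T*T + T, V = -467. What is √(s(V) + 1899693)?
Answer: √2117315 ≈ 1455.1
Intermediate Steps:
s(T) = T + T² (s(T) = T² + T = T + T²)
√(s(V) + 1899693) = √(-467*(1 - 467) + 1899693) = √(-467*(-466) + 1899693) = √(217622 + 1899693) = √2117315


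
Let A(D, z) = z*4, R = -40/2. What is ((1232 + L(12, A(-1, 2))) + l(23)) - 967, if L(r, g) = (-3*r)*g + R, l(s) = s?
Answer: -20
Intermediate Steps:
R = -20 (R = -40*½ = -20)
A(D, z) = 4*z
L(r, g) = -20 - 3*g*r (L(r, g) = (-3*r)*g - 20 = -3*g*r - 20 = -20 - 3*g*r)
((1232 + L(12, A(-1, 2))) + l(23)) - 967 = ((1232 + (-20 - 3*4*2*12)) + 23) - 967 = ((1232 + (-20 - 3*8*12)) + 23) - 967 = ((1232 + (-20 - 288)) + 23) - 967 = ((1232 - 308) + 23) - 967 = (924 + 23) - 967 = 947 - 967 = -20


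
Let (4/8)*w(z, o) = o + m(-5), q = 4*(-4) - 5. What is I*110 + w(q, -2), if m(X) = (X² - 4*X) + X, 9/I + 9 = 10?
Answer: 1066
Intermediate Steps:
I = 9 (I = 9/(-9 + 10) = 9/1 = 9*1 = 9)
m(X) = X² - 3*X
q = -21 (q = -16 - 5 = -21)
w(z, o) = 80 + 2*o (w(z, o) = 2*(o - 5*(-3 - 5)) = 2*(o - 5*(-8)) = 2*(o + 40) = 2*(40 + o) = 80 + 2*o)
I*110 + w(q, -2) = 9*110 + (80 + 2*(-2)) = 990 + (80 - 4) = 990 + 76 = 1066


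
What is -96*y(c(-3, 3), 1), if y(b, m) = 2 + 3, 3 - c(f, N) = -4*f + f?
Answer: -480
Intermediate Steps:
c(f, N) = 3 + 3*f (c(f, N) = 3 - (-4*f + f) = 3 - (-3)*f = 3 + 3*f)
y(b, m) = 5
-96*y(c(-3, 3), 1) = -96*5 = -480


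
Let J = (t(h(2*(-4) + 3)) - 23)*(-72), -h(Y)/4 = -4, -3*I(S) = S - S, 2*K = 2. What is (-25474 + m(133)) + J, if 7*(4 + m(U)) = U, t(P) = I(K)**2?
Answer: -23803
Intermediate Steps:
K = 1 (K = (1/2)*2 = 1)
I(S) = 0 (I(S) = -(S - S)/3 = -1/3*0 = 0)
h(Y) = 16 (h(Y) = -4*(-4) = 16)
t(P) = 0 (t(P) = 0**2 = 0)
J = 1656 (J = (0 - 23)*(-72) = -23*(-72) = 1656)
m(U) = -4 + U/7
(-25474 + m(133)) + J = (-25474 + (-4 + (1/7)*133)) + 1656 = (-25474 + (-4 + 19)) + 1656 = (-25474 + 15) + 1656 = -25459 + 1656 = -23803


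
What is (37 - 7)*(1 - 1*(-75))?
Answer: 2280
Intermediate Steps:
(37 - 7)*(1 - 1*(-75)) = 30*(1 + 75) = 30*76 = 2280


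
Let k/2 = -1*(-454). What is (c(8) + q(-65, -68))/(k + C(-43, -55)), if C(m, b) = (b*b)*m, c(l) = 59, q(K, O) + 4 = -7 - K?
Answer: -113/129167 ≈ -0.00087484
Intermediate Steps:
q(K, O) = -11 - K (q(K, O) = -4 + (-7 - K) = -11 - K)
C(m, b) = m*b**2 (C(m, b) = b**2*m = m*b**2)
k = 908 (k = 2*(-1*(-454)) = 2*454 = 908)
(c(8) + q(-65, -68))/(k + C(-43, -55)) = (59 + (-11 - 1*(-65)))/(908 - 43*(-55)**2) = (59 + (-11 + 65))/(908 - 43*3025) = (59 + 54)/(908 - 130075) = 113/(-129167) = 113*(-1/129167) = -113/129167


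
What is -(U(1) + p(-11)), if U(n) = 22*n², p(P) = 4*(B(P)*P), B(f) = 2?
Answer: 66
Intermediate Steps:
p(P) = 8*P (p(P) = 4*(2*P) = 8*P)
-(U(1) + p(-11)) = -(22*1² + 8*(-11)) = -(22*1 - 88) = -(22 - 88) = -1*(-66) = 66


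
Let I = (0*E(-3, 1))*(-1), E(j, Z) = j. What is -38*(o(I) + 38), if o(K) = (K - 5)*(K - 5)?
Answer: -2394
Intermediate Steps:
I = 0 (I = (0*(-3))*(-1) = 0*(-1) = 0)
o(K) = (-5 + K)**2 (o(K) = (-5 + K)*(-5 + K) = (-5 + K)**2)
-38*(o(I) + 38) = -38*((-5 + 0)**2 + 38) = -38*((-5)**2 + 38) = -38*(25 + 38) = -38*63 = -2394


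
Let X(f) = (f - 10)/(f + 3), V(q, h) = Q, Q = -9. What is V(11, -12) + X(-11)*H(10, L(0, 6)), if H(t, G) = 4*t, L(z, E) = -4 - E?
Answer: 96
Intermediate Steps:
V(q, h) = -9
X(f) = (-10 + f)/(3 + f)
V(11, -12) + X(-11)*H(10, L(0, 6)) = -9 + ((-10 - 11)/(3 - 11))*(4*10) = -9 + (-21/(-8))*40 = -9 - ⅛*(-21)*40 = -9 + (21/8)*40 = -9 + 105 = 96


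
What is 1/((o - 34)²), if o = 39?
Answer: 1/25 ≈ 0.040000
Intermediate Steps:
1/((o - 34)²) = 1/((39 - 34)²) = 1/(5²) = 1/25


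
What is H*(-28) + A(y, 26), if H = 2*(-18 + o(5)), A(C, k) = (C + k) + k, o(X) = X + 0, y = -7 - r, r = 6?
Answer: 767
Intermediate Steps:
y = -13 (y = -7 - 1*6 = -7 - 6 = -13)
o(X) = X
A(C, k) = C + 2*k
H = -26 (H = 2*(-18 + 5) = 2*(-13) = -26)
H*(-28) + A(y, 26) = -26*(-28) + (-13 + 2*26) = 728 + (-13 + 52) = 728 + 39 = 767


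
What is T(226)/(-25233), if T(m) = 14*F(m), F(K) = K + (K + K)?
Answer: -3164/8411 ≈ -0.37617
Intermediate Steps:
F(K) = 3*K (F(K) = K + 2*K = 3*K)
T(m) = 42*m (T(m) = 14*(3*m) = 42*m)
T(226)/(-25233) = (42*226)/(-25233) = 9492*(-1/25233) = -3164/8411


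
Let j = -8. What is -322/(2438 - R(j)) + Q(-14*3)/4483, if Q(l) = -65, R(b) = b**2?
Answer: -798918/5321321 ≈ -0.15014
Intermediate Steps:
-322/(2438 - R(j)) + Q(-14*3)/4483 = -322/(2438 - 1*(-8)**2) - 65/4483 = -322/(2438 - 1*64) - 65*1/4483 = -322/(2438 - 64) - 65/4483 = -322/2374 - 65/4483 = -322*1/2374 - 65/4483 = -161/1187 - 65/4483 = -798918/5321321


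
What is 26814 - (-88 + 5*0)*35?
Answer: 29894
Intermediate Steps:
26814 - (-88 + 5*0)*35 = 26814 - (-88 + 0)*35 = 26814 - (-88)*35 = 26814 - 1*(-3080) = 26814 + 3080 = 29894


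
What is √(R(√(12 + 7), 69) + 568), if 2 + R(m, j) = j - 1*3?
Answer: 2*√158 ≈ 25.140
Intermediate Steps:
R(m, j) = -5 + j (R(m, j) = -2 + (j - 1*3) = -2 + (j - 3) = -2 + (-3 + j) = -5 + j)
√(R(√(12 + 7), 69) + 568) = √((-5 + 69) + 568) = √(64 + 568) = √632 = 2*√158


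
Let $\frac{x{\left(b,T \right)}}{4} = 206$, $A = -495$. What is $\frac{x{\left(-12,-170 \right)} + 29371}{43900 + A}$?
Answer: $\frac{6039}{8681} \approx 0.69566$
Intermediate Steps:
$x{\left(b,T \right)} = 824$ ($x{\left(b,T \right)} = 4 \cdot 206 = 824$)
$\frac{x{\left(-12,-170 \right)} + 29371}{43900 + A} = \frac{824 + 29371}{43900 - 495} = \frac{30195}{43405} = 30195 \cdot \frac{1}{43405} = \frac{6039}{8681}$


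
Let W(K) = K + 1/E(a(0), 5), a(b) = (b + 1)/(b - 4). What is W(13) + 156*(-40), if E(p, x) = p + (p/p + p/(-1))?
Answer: -6226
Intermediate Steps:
a(b) = (1 + b)/(-4 + b)
E(p, x) = 1 (E(p, x) = p + (1 + p*(-1)) = p + (1 - p) = 1)
W(K) = 1 + K (W(K) = K + 1/1 = K + 1 = 1 + K)
W(13) + 156*(-40) = (1 + 13) + 156*(-40) = 14 - 6240 = -6226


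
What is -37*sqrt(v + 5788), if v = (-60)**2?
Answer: -74*sqrt(2347) ≈ -3585.0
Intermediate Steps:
v = 3600
-37*sqrt(v + 5788) = -37*sqrt(3600 + 5788) = -74*sqrt(2347)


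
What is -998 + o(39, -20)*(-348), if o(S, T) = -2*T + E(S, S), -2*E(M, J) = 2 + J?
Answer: -7784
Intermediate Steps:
E(M, J) = -1 - J/2 (E(M, J) = -(2 + J)/2 = -1 - J/2)
o(S, T) = -1 - 2*T - S/2 (o(S, T) = -2*T + (-1 - S/2) = -1 - 2*T - S/2)
-998 + o(39, -20)*(-348) = -998 + (-1 - 2*(-20) - ½*39)*(-348) = -998 + (-1 + 40 - 39/2)*(-348) = -998 + (39/2)*(-348) = -998 - 6786 = -7784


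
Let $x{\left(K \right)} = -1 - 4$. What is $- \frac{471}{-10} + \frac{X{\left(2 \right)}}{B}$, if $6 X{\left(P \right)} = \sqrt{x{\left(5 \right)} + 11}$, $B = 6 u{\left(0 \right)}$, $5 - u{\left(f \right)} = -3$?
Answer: $\frac{471}{10} + \frac{\sqrt{6}}{288} \approx 47.109$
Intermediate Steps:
$x{\left(K \right)} = -5$
$u{\left(f \right)} = 8$ ($u{\left(f \right)} = 5 - -3 = 5 + 3 = 8$)
$B = 48$ ($B = 6 \cdot 8 = 48$)
$X{\left(P \right)} = \frac{\sqrt{6}}{6}$ ($X{\left(P \right)} = \frac{\sqrt{-5 + 11}}{6} = \frac{\sqrt{6}}{6}$)
$- \frac{471}{-10} + \frac{X{\left(2 \right)}}{B} = - \frac{471}{-10} + \frac{\frac{1}{6} \sqrt{6}}{48} = \left(-471\right) \left(- \frac{1}{10}\right) + \frac{\sqrt{6}}{6} \cdot \frac{1}{48} = \frac{471}{10} + \frac{\sqrt{6}}{288}$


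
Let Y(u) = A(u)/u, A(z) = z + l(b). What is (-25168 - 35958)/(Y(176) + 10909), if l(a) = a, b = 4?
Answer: -2689544/480041 ≈ -5.6027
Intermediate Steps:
A(z) = 4 + z (A(z) = z + 4 = 4 + z)
Y(u) = (4 + u)/u
(-25168 - 35958)/(Y(176) + 10909) = (-25168 - 35958)/((4 + 176)/176 + 10909) = -61126/((1/176)*180 + 10909) = -61126/(45/44 + 10909) = -61126/480041/44 = -61126*44/480041 = -2689544/480041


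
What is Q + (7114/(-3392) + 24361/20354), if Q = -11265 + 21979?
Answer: 184910155627/17260192 ≈ 10713.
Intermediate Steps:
Q = 10714
Q + (7114/(-3392) + 24361/20354) = 10714 + (7114/(-3392) + 24361/20354) = 10714 + (7114*(-1/3392) + 24361*(1/20354)) = 10714 + (-3557/1696 + 24361/20354) = 10714 - 15541461/17260192 = 184910155627/17260192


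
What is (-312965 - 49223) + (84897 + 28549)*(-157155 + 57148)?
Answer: -11345756310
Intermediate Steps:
(-312965 - 49223) + (84897 + 28549)*(-157155 + 57148) = -362188 + 113446*(-100007) = -362188 - 11345394122 = -11345756310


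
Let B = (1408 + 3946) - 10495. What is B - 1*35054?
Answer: -40195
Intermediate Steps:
B = -5141 (B = 5354 - 10495 = -5141)
B - 1*35054 = -5141 - 1*35054 = -5141 - 35054 = -40195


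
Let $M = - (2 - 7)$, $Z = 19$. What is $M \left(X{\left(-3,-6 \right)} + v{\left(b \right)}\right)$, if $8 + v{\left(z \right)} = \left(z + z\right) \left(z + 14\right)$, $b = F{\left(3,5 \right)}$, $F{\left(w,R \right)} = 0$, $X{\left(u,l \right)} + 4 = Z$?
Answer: $35$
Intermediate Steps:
$X{\left(u,l \right)} = 15$ ($X{\left(u,l \right)} = -4 + 19 = 15$)
$b = 0$
$v{\left(z \right)} = -8 + 2 z \left(14 + z\right)$ ($v{\left(z \right)} = -8 + \left(z + z\right) \left(z + 14\right) = -8 + 2 z \left(14 + z\right)$)
$M = 5$ ($M = \left(-1\right) \left(-5\right) = 5$)
$M \left(X{\left(-3,-6 \right)} + v{\left(b \right)}\right) = 5 \left(15 + \left(-8 + 2 \cdot 0^{2} + 28 \cdot 0\right)\right) = 5 \left(15 + \left(-8 + 2 \cdot 0 + 0\right)\right) = 5 \left(15 + \left(-8 + 0 + 0\right)\right) = 5 \left(15 - 8\right) = 5 \cdot 7 = 35$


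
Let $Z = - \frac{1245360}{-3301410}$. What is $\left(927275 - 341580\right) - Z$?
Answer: $\frac{64453936153}{110047} \approx 5.857 \cdot 10^{5}$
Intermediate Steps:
$Z = \frac{41512}{110047}$ ($Z = \left(-1245360\right) \left(- \frac{1}{3301410}\right) = \frac{41512}{110047} \approx 0.37722$)
$\left(927275 - 341580\right) - Z = \left(927275 - 341580\right) - \frac{41512}{110047} = 585695 - \frac{41512}{110047} = \frac{64453936153}{110047}$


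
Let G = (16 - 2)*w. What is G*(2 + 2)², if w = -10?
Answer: -2240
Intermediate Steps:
G = -140 (G = (16 - 2)*(-10) = 14*(-10) = -140)
G*(2 + 2)² = -140*(2 + 2)² = -140*4² = -140*16 = -2240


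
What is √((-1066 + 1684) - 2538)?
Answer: 8*I*√30 ≈ 43.818*I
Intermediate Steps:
√((-1066 + 1684) - 2538) = √(618 - 2538) = √(-1920) = 8*I*√30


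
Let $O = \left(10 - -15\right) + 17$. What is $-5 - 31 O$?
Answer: $-1307$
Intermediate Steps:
$O = 42$ ($O = \left(10 + 15\right) + 17 = 25 + 17 = 42$)
$-5 - 31 O = -5 - 1302 = -1307$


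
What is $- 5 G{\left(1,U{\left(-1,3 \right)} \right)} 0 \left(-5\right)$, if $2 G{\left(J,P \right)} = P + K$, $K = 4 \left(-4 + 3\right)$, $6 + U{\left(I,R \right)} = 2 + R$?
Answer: $0$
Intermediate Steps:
$U{\left(I,R \right)} = -4 + R$ ($U{\left(I,R \right)} = -6 + \left(2 + R\right) = -4 + R$)
$K = -4$ ($K = 4 \left(-1\right) = -4$)
$G{\left(J,P \right)} = -2 + \frac{P}{2}$ ($G{\left(J,P \right)} = \frac{P - 4}{2} = \frac{-4 + P}{2} = -2 + \frac{P}{2}$)
$- 5 G{\left(1,U{\left(-1,3 \right)} \right)} 0 \left(-5\right) = - 5 \left(-2 + \frac{-4 + 3}{2}\right) 0 \left(-5\right) = - 5 \left(-2 + \frac{1}{2} \left(-1\right)\right) 0 \left(-5\right) = - 5 \left(-2 - \frac{1}{2}\right) 0 \left(-5\right) = - 5 \left(- \frac{5}{2}\right) 0 \left(-5\right) = - 5 \cdot 0 \left(-5\right) = \left(-5\right) 0 = 0$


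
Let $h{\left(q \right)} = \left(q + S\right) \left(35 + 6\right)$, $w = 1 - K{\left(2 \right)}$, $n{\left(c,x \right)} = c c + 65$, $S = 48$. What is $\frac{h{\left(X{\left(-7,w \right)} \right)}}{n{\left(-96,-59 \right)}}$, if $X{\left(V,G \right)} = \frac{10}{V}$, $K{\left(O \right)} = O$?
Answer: $\frac{13366}{64967} \approx 0.20574$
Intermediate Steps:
$n{\left(c,x \right)} = 65 + c^{2}$ ($n{\left(c,x \right)} = c^{2} + 65 = 65 + c^{2}$)
$w = -1$ ($w = 1 - 2 = -1$)
$h{\left(q \right)} = 1968 + 41 q$ ($h{\left(q \right)} = \left(q + 48\right) \left(35 + 6\right) = \left(48 + q\right) 41 = 1968 + 41 q$)
$\frac{h{\left(X{\left(-7,w \right)} \right)}}{n{\left(-96,-59 \right)}} = \frac{1968 + 41 \frac{10}{-7}}{65 + \left(-96\right)^{2}} = \frac{1968 + 41 \cdot 10 \left(- \frac{1}{7}\right)}{65 + 9216} = \frac{1968 + 41 \left(- \frac{10}{7}\right)}{9281} = \left(1968 - \frac{410}{7}\right) \frac{1}{9281} = \frac{13366}{7} \cdot \frac{1}{9281} = \frac{13366}{64967}$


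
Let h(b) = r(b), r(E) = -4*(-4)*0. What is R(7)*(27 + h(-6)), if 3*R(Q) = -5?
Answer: -45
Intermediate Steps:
r(E) = 0 (r(E) = 16*0 = 0)
h(b) = 0
R(Q) = -5/3 (R(Q) = (⅓)*(-5) = -5/3)
R(7)*(27 + h(-6)) = -5*(27 + 0)/3 = -5/3*27 = -45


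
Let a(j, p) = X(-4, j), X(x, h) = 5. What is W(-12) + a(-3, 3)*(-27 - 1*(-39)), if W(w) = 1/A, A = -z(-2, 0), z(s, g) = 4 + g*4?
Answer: 239/4 ≈ 59.750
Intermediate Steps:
z(s, g) = 4 + 4*g
a(j, p) = 5
A = -4 (A = -(4 + 4*0) = -(4 + 0) = -1*4 = -4)
W(w) = -¼ (W(w) = 1/(-4) = -¼)
W(-12) + a(-3, 3)*(-27 - 1*(-39)) = -¼ + 5*(-27 - 1*(-39)) = -¼ + 5*(-27 + 39) = -¼ + 5*12 = -¼ + 60 = 239/4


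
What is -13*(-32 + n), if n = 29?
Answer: 39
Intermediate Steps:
-13*(-32 + n) = -13*(-32 + 29) = -13*(-3) = 39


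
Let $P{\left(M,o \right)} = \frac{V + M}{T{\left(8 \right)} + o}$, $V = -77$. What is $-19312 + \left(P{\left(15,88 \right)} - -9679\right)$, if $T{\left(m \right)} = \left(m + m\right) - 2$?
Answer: $- \frac{491314}{51} \approx -9633.6$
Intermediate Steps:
$T{\left(m \right)} = -2 + 2 m$ ($T{\left(m \right)} = 2 m - 2 = -2 + 2 m$)
$P{\left(M,o \right)} = \frac{-77 + M}{14 + o}$ ($P{\left(M,o \right)} = \frac{-77 + M}{\left(-2 + 2 \cdot 8\right) + o} = \frac{-77 + M}{\left(-2 + 16\right) + o} = \frac{-77 + M}{14 + o}$)
$-19312 + \left(P{\left(15,88 \right)} - -9679\right) = -19312 + \left(\frac{-77 + 15}{14 + 88} - -9679\right) = -19312 + \left(\frac{1}{102} \left(-62\right) + 9679\right) = -19312 + \left(- \frac{31}{51} + 9679\right) = -19312 + \frac{493598}{51} = - \frac{491314}{51}$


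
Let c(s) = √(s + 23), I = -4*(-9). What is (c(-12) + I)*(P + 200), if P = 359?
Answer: 20124 + 559*√11 ≈ 21978.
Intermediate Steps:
I = 36
c(s) = √(23 + s)
(c(-12) + I)*(P + 200) = (√(23 - 12) + 36)*(359 + 200) = (√11 + 36)*559 = (36 + √11)*559 = 20124 + 559*√11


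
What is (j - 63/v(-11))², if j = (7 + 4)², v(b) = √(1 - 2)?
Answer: 10672 + 15246*I ≈ 10672.0 + 15246.0*I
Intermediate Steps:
v(b) = I (v(b) = √(-1) = I)
j = 121 (j = 11² = 121)
(j - 63/v(-11))² = (121 - 63*(-I))² = (121 - (-63)*I)² = (121 + 63*I)²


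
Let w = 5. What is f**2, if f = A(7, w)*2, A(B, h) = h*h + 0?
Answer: 2500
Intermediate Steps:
A(B, h) = h**2 (A(B, h) = h**2 + 0 = h**2)
f = 50 (f = 5**2*2 = 25*2 = 50)
f**2 = 50**2 = 2500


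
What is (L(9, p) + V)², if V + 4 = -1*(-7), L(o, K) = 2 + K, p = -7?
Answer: 4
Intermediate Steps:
V = 3 (V = -4 - 1*(-7) = -4 + 7 = 3)
(L(9, p) + V)² = ((2 - 7) + 3)² = (-5 + 3)² = (-2)² = 4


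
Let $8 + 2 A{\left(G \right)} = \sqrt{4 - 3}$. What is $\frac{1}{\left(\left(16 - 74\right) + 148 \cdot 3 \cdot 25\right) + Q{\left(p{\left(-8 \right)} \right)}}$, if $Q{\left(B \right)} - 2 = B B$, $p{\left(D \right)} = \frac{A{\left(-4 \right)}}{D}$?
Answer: $\frac{256}{2827313} \approx 9.0545 \cdot 10^{-5}$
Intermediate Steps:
$A{\left(G \right)} = - \frac{7}{2}$ ($A{\left(G \right)} = -4 + \frac{\sqrt{4 - 3}}{2} = -4 + \frac{\sqrt{1}}{2} = -4 + \frac{1}{2} \cdot 1 = -4 + \frac{1}{2} = - \frac{7}{2}$)
$p{\left(D \right)} = - \frac{7}{2 D}$
$Q{\left(B \right)} = 2 + B^{2}$ ($Q{\left(B \right)} = 2 + B B = 2 + B^{2}$)
$\frac{1}{\left(\left(16 - 74\right) + 148 \cdot 3 \cdot 25\right) + Q{\left(p{\left(-8 \right)} \right)}} = \frac{1}{\left(\left(16 - 74\right) + 148 \cdot 3 \cdot 25\right) + \left(2 + \left(- \frac{7}{2 \left(-8\right)}\right)^{2}\right)} = \frac{1}{\left(\left(16 - 74\right) + 148 \cdot 75\right) + \left(2 + \left(\left(- \frac{7}{2}\right) \left(- \frac{1}{8}\right)\right)^{2}\right)} = \frac{1}{\left(-58 + 11100\right) + \left(2 + \left(\frac{7}{16}\right)^{2}\right)} = \frac{1}{11042 + \left(2 + \frac{49}{256}\right)} = \frac{1}{11042 + \frac{561}{256}} = \frac{1}{\frac{2827313}{256}} = \frac{256}{2827313}$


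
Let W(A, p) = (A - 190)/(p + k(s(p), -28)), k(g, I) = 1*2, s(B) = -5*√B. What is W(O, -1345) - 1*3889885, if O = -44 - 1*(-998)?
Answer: -5224116319/1343 ≈ -3.8899e+6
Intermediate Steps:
O = 954 (O = -44 + 998 = 954)
k(g, I) = 2
W(A, p) = (-190 + A)/(2 + p) (W(A, p) = (A - 190)/(p + 2) = (-190 + A)/(2 + p))
W(O, -1345) - 1*3889885 = (-190 + 954)/(2 - 1345) - 1*3889885 = 764/(-1343) - 3889885 = -1/1343*764 - 3889885 = -764/1343 - 3889885 = -5224116319/1343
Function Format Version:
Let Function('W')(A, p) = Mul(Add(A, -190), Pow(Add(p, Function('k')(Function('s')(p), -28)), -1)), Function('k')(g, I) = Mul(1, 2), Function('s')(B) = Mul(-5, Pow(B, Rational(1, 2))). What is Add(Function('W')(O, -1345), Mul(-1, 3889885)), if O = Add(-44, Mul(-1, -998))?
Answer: Rational(-5224116319, 1343) ≈ -3.8899e+6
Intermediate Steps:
O = 954 (O = Add(-44, 998) = 954)
Function('k')(g, I) = 2
Function('W')(A, p) = Mul(Pow(Add(2, p), -1), Add(-190, A)) (Function('W')(A, p) = Mul(Add(A, -190), Pow(Add(p, 2), -1)) = Mul(Add(-190, A), Pow(Add(2, p), -1)) = Mul(Pow(Add(2, p), -1), Add(-190, A)))
Add(Function('W')(O, -1345), Mul(-1, 3889885)) = Add(Mul(Pow(Add(2, -1345), -1), Add(-190, 954)), Mul(-1, 3889885)) = Add(Mul(Pow(-1343, -1), 764), -3889885) = Add(Mul(Rational(-1, 1343), 764), -3889885) = Add(Rational(-764, 1343), -3889885) = Rational(-5224116319, 1343)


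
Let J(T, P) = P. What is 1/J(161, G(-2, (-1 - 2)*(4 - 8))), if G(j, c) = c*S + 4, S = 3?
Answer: 1/40 ≈ 0.025000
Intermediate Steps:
G(j, c) = 4 + 3*c (G(j, c) = c*3 + 4 = 3*c + 4 = 4 + 3*c)
1/J(161, G(-2, (-1 - 2)*(4 - 8))) = 1/(4 + 3*((-1 - 2)*(4 - 8))) = 1/(4 + 3*(-3*(-4))) = 1/(4 + 3*12) = 1/(4 + 36) = 1/40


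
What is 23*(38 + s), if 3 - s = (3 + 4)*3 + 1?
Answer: 437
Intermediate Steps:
s = -19 (s = 3 - ((3 + 4)*3 + 1) = 3 - (7*3 + 1) = 3 - (21 + 1) = 3 - 1*22 = 3 - 22 = -19)
23*(38 + s) = 23*(38 - 19) = 23*19 = 437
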